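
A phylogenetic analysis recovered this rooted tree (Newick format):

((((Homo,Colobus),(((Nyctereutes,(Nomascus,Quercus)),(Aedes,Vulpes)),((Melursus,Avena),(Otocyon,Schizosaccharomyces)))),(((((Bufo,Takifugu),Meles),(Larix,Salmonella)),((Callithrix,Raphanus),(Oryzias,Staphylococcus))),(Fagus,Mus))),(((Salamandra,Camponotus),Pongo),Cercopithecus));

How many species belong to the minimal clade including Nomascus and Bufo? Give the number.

The MRCA of Nomascus and Bufo is the node subtending (((Homo,Colobus),(((Nyctereutes,(Nomascus,Quercus)),(Aedes,Vulpes)),((Melursus,Avena),(Otocyon,Schizosaccharomyces)))),(((((Bufo,Takifugu),Meles),(Larix,Salmonella)),((Callithrix,Raphanus),(Oryzias,Staphylococcus))),(Fagus,Mus))).
That clade contains 22 terminal taxa: Aedes, Avena, Bufo, Callithrix, Colobus, Fagus, Homo, Larix, Meles, Melursus, Mus, Nomascus, Nyctereutes, Oryzias, Otocyon, Quercus, Raphanus, Salmonella, Schizosaccharomyces, Staphylococcus, Takifugu, Vulpes.

22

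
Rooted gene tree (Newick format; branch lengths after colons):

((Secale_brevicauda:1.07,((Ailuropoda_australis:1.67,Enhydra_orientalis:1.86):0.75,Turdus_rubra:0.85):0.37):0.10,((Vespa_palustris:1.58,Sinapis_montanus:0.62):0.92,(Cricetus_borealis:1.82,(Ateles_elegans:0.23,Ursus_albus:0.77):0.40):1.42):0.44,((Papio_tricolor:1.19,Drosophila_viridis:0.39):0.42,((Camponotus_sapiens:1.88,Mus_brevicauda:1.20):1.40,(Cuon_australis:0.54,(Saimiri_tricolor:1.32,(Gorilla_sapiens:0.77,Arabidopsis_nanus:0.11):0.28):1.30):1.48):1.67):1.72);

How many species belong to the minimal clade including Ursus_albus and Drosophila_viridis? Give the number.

17

The MRCA of Ursus_albus and Drosophila_viridis is the root, so the clade is the entire tree.
That clade contains 17 terminal taxa: Ailuropoda_australis, Arabidopsis_nanus, Ateles_elegans, Camponotus_sapiens, Cricetus_borealis, Cuon_australis, Drosophila_viridis, Enhydra_orientalis, Gorilla_sapiens, Mus_brevicauda, Papio_tricolor, Saimiri_tricolor, Secale_brevicauda, Sinapis_montanus, Turdus_rubra, Ursus_albus, Vespa_palustris.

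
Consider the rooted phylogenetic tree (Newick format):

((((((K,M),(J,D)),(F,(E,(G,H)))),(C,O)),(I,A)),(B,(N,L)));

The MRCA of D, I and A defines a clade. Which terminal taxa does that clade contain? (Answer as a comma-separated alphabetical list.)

Tracing D: it sits inside (J,D).
Tracing I: it sits inside (I,A).
Tracing A: it sits inside (I,A).
The smallest clade enclosing all 3 is (((((K,M),(J,D)),(F,(E,(G,H)))),(C,O)),(I,A)); the answer is its 12 terminal taxa in alphabetical order.

A, C, D, E, F, G, H, I, J, K, M, O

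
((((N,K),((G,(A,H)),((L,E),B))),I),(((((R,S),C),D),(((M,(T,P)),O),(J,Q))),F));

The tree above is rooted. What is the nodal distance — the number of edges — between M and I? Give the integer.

The MRCA of M and I is the root of the tree.
From M up to that node: 6 branches. From I up to the same node: 2 branches. Total: 6 + 2 = 8.

8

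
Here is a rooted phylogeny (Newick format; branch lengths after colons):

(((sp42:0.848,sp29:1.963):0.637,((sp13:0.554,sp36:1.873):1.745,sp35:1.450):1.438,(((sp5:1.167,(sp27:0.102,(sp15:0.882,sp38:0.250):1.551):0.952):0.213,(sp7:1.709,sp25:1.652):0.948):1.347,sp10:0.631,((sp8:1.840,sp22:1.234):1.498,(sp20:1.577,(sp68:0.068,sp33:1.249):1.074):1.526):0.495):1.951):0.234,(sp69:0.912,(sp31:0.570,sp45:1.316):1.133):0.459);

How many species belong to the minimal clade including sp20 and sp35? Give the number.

The MRCA of sp20 and sp35 is the node subtending ((sp42,sp29),((sp13,sp36),sp35),(((sp5,(sp27,(sp15,sp38))),(sp7,sp25)),sp10,((sp8,sp22),(sp20,(sp68,sp33))))).
That clade contains 17 terminal taxa: sp10, sp13, sp15, sp20, sp22, sp25, sp27, sp29, sp33, sp35, sp36, sp38, sp42, sp5, sp68, sp7, sp8.

17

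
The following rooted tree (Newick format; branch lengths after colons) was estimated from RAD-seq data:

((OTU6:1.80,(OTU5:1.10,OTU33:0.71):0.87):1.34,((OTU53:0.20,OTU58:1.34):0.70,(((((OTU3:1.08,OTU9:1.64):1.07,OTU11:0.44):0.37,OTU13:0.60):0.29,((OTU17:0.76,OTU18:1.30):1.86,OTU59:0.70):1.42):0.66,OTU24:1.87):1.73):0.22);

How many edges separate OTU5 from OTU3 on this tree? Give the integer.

10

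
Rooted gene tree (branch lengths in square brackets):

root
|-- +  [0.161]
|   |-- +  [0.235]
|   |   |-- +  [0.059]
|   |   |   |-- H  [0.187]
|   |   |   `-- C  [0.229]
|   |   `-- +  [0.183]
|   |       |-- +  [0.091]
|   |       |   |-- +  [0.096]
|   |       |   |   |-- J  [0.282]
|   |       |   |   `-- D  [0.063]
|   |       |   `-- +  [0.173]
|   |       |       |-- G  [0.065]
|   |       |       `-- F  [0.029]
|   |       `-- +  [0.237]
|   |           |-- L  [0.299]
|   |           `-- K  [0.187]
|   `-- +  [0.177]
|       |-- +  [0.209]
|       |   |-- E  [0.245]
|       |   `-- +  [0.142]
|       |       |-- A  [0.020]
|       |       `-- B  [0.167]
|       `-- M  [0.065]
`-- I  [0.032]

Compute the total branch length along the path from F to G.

The path runs F → … → MRCA → … → G; the MRCA is the node subtending (G,F).
Branch lengths along that path: 0.029 + 0.065 = 0.094.

0.094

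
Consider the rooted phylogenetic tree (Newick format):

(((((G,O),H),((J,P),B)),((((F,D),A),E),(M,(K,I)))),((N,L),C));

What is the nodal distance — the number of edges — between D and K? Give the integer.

The MRCA of D and K is the node subtending ((((F,D),A),E),(M,(K,I))).
From D up to that node: 4 branches. From K up to the same node: 3 branches. Total: 4 + 3 = 7.

7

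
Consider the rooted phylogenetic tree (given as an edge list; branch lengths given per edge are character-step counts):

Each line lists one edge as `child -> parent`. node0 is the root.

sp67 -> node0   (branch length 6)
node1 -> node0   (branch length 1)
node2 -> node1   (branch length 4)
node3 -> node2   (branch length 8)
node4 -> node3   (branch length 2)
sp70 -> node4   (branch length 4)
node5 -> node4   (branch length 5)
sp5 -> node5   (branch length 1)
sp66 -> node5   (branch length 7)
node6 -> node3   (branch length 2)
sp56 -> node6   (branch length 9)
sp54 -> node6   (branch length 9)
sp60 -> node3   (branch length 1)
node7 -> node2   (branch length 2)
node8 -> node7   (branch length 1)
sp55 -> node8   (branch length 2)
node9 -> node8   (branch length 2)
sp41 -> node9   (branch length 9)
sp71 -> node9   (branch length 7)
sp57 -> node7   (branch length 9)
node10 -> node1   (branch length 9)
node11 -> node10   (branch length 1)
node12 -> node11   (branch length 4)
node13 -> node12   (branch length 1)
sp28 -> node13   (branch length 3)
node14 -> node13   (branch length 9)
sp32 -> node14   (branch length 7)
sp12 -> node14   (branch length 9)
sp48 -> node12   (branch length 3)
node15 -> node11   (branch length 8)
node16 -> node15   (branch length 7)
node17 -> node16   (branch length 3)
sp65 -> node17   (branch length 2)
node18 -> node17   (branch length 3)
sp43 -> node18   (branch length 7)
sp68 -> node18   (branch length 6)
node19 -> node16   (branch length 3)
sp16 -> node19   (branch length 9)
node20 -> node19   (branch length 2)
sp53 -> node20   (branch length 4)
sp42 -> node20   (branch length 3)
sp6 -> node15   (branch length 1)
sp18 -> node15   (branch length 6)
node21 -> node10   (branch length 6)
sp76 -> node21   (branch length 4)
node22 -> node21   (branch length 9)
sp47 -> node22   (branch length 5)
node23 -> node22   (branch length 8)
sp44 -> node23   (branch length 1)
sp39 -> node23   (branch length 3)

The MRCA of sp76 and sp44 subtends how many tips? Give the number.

4

The MRCA of sp76 and sp44 is the node subtending (sp76,(sp47,(sp44,sp39))).
That clade contains 4 terminal taxa: sp39, sp44, sp47, sp76.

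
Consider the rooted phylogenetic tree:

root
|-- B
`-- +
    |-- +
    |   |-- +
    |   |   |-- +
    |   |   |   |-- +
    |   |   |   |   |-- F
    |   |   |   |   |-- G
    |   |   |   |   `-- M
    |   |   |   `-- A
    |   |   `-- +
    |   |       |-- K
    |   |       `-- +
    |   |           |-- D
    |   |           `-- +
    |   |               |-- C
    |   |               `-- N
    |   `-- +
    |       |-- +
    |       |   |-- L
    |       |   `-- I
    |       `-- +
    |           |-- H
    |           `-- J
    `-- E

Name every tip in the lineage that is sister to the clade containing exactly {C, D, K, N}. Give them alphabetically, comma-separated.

A, F, G, M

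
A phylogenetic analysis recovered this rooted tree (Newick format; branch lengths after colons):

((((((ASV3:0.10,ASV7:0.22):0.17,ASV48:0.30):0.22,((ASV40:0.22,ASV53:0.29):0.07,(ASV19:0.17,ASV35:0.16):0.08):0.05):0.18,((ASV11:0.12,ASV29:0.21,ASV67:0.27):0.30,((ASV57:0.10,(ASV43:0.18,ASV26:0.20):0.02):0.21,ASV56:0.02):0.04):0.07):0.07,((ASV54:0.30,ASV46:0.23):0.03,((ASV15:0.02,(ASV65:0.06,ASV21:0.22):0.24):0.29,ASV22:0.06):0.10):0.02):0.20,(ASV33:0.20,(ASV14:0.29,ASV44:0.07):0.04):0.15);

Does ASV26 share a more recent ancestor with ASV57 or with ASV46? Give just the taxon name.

The MRCA of ASV26 and ASV57 subtends (ASV57,(ASV43,ASV26)) (3 taxa).
The MRCA of ASV26 and ASV46 subtends (((((ASV3,ASV7),ASV48),((ASV40,ASV53),(ASV19,ASV35))),((ASV11,ASV29,ASV67),((ASV57,(ASV43,ASV26)),ASV56))),((ASV54,ASV46),((ASV15,(ASV65,ASV21)),ASV22))) (20 taxa).
The first is nested inside the second, so ASV26 shares a more recent common ancestor with ASV57.

ASV57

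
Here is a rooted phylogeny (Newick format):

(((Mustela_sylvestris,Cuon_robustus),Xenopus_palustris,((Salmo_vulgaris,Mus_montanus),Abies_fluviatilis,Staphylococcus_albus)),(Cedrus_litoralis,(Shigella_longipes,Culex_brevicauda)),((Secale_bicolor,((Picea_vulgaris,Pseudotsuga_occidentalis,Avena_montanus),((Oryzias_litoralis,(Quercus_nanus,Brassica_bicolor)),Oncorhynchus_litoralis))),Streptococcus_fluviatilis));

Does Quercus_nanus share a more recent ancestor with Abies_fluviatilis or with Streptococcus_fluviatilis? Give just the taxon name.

Streptococcus_fluviatilis

The MRCA of Quercus_nanus and Streptococcus_fluviatilis subtends ((Secale_bicolor,((Picea_vulgaris,Pseudotsuga_occidentalis,Avena_montanus),((Oryzias_litoralis,(Quercus_nanus,Brassica_bicolor)),Oncorhynchus_litoralis))),Streptococcus_fluviatilis) (9 taxa).
The MRCA of Quercus_nanus and Abies_fluviatilis is the root, subtending the entire tree (19 taxa).
The first is nested inside the second, so Quercus_nanus shares a more recent common ancestor with Streptococcus_fluviatilis.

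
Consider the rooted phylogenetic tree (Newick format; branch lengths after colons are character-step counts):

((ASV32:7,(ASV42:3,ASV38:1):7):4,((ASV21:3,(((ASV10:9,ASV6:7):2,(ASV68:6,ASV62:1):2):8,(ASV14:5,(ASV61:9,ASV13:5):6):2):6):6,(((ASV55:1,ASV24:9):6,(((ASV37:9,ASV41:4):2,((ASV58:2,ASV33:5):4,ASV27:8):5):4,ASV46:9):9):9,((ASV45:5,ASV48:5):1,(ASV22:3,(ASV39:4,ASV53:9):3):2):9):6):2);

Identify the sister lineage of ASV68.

ASV68 attaches to the tree at the node subtending (ASV68,ASV62).
The other lineage descending from that same node — the sister group — is the single tip ASV62.

ASV62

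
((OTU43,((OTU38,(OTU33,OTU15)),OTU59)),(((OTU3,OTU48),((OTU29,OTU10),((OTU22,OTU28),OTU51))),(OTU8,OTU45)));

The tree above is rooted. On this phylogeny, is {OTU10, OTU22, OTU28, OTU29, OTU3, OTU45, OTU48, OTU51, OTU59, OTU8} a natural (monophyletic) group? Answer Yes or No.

No

The MRCA of the listed taxa is the root, so the smallest clade containing them is the whole tree.
That clade also contains OTU15, OTU33, OTU38, OTU43, which are not in the proposed group, so the group is not monophyletic.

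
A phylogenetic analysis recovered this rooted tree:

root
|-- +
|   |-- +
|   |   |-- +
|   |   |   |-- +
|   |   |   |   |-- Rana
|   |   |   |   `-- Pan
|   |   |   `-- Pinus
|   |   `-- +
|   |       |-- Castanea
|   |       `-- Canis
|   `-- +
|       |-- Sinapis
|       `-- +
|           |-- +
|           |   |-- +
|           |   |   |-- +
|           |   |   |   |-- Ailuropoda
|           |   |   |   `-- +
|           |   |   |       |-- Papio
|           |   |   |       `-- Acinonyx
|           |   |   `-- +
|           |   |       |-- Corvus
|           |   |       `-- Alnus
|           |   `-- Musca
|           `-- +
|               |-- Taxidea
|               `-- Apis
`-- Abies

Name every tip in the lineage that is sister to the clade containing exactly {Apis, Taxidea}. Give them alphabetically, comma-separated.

Acinonyx, Ailuropoda, Alnus, Corvus, Musca, Papio

The clade containing exactly {Apis, Taxidea} attaches to the tree at the node subtending ((((Ailuropoda,(Papio,Acinonyx)),(Corvus,Alnus)),Musca),(Taxidea,Apis)).
The other lineage descending from that same node — the sister group — is (((Ailuropoda,(Papio,Acinonyx)),(Corvus,Alnus)),Musca); its 6 tips in alphabetical order are the answer.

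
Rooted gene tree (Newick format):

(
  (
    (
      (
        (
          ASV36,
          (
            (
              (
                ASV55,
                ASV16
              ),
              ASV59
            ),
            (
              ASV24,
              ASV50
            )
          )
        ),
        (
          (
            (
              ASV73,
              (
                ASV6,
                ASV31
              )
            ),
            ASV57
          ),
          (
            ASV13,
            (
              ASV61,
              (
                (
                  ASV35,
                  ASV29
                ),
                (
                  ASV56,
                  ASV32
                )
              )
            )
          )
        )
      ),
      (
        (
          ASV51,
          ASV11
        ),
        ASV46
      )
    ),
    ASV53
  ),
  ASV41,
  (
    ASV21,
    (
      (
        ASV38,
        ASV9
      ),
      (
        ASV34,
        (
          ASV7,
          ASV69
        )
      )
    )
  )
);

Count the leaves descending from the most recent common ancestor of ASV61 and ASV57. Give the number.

The MRCA of ASV61 and ASV57 is the node subtending (((ASV73,(ASV6,ASV31)),ASV57),(ASV13,(ASV61,((ASV35,ASV29),(ASV56,ASV32))))).
That clade contains 10 terminal taxa: ASV13, ASV29, ASV31, ASV32, ASV35, ASV56, ASV57, ASV6, ASV61, ASV73.

10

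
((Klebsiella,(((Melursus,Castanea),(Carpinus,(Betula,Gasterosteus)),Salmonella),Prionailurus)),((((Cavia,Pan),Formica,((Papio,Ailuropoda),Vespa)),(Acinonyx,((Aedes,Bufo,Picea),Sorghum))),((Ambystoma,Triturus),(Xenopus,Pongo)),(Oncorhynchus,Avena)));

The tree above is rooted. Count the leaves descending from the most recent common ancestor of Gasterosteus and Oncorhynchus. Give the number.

25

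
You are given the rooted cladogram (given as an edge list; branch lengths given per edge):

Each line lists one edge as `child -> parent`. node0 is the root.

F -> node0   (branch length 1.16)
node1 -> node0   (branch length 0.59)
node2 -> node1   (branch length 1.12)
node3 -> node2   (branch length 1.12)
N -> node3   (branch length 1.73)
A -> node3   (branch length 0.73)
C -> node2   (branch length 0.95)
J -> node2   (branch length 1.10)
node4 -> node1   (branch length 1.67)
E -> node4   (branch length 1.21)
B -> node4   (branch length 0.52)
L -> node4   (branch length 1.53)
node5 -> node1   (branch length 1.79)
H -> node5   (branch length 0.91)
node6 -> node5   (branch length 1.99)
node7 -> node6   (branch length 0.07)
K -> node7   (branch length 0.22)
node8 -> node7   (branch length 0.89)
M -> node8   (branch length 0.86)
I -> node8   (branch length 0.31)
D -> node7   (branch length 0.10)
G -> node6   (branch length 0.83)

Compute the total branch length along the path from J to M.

7.82

The path runs J → … → MRCA → … → M; the MRCA is the node subtending (((N,A),C,J),(E,B,L),(H,((K,(M,I),D),G))).
Branch lengths along that path: 1.10 + 1.12 + 1.79 + 1.99 + 0.07 + 0.89 + 0.86 = 7.82.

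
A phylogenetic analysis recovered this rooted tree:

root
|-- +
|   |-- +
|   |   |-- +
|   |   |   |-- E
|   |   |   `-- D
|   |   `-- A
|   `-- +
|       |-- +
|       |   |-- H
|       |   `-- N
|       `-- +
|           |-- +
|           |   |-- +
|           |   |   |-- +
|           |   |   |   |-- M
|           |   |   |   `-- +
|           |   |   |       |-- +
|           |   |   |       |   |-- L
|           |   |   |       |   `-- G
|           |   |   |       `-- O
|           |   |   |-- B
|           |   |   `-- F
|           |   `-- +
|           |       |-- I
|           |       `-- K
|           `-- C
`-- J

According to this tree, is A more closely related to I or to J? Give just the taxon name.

I

The MRCA of A and I subtends (((E,D),A),((H,N),((((M,((L,G),O)),B,F),(I,K)),C))) (14 taxa).
The MRCA of A and J is the root, subtending the entire tree (15 taxa).
The first is nested inside the second, so A shares a more recent common ancestor with I.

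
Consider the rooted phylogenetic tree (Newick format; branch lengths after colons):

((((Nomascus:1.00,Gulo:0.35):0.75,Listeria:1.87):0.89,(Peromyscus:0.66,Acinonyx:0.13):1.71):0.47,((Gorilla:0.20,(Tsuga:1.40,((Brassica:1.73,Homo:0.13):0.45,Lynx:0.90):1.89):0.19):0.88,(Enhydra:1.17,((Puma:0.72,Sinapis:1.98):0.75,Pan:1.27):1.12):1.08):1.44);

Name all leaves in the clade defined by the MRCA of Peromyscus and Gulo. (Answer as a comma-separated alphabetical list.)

Acinonyx, Gulo, Listeria, Nomascus, Peromyscus

Tracing Peromyscus: it sits inside (Peromyscus,Acinonyx).
Tracing Gulo: it sits inside (Nomascus,Gulo).
The smallest clade enclosing both is (((Nomascus,Gulo),Listeria),(Peromyscus,Acinonyx)); the answer is its 5 terminal taxa in alphabetical order.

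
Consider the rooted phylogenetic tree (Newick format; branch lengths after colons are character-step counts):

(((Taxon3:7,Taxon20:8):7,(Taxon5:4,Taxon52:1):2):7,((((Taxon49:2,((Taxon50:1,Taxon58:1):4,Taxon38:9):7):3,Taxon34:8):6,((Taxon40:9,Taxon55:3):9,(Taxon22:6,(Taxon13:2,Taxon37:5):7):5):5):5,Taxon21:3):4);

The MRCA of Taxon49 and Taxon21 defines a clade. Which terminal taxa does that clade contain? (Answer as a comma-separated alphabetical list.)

Taxon13, Taxon21, Taxon22, Taxon34, Taxon37, Taxon38, Taxon40, Taxon49, Taxon50, Taxon55, Taxon58

Tracing Taxon49: it sits inside (Taxon49,((Taxon50,Taxon58),Taxon38)).
Tracing Taxon21: it sits inside ((((Taxon49,((Taxon50,Taxon58),Taxon38)),Taxon34),((Taxon40,Taxon55),(Taxon22,(Taxon13,Taxon37)))),Taxon21).
The smallest clade enclosing both is ((((Taxon49,((Taxon50,Taxon58),Taxon38)),Taxon34),((Taxon40,Taxon55),(Taxon22,(Taxon13,Taxon37)))),Taxon21); the answer is its 11 terminal taxa in alphabetical order.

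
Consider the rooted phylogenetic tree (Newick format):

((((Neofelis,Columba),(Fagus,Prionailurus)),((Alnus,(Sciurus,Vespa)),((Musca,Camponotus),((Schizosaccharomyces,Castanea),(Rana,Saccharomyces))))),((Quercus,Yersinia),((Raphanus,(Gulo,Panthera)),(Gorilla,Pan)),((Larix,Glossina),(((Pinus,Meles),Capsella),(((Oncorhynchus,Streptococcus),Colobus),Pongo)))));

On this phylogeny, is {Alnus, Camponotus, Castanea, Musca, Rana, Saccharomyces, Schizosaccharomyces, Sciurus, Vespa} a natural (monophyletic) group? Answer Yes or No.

Yes

The most recent common ancestor of these taxa subtends ((Alnus,(Sciurus,Vespa)),((Musca,Camponotus),((Schizosaccharomyces,Castanea),(Rana,Saccharomyces)))).
That clade has exactly 9 tips — every listed taxon and nothing else — so the group is monophyletic.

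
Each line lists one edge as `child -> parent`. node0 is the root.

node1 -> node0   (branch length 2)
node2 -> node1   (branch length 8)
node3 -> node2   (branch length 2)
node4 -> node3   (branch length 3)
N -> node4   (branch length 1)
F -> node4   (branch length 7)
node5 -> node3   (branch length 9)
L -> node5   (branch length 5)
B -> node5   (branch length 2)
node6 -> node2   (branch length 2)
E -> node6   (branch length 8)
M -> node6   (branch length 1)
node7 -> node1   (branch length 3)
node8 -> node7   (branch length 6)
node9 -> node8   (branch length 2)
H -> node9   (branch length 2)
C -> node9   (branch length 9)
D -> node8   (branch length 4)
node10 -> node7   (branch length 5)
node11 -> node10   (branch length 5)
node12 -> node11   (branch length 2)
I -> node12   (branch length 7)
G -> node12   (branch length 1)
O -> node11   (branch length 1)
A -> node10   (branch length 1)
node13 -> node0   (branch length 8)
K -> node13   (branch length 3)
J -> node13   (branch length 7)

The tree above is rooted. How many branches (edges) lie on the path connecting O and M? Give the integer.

7

The MRCA of O and M is the node subtending ((((N,F),(L,B)),(E,M)),(((H,C),D),(((I,G),O),A))).
From O up to that node: 4 branches. From M up to the same node: 3 branches. Total: 4 + 3 = 7.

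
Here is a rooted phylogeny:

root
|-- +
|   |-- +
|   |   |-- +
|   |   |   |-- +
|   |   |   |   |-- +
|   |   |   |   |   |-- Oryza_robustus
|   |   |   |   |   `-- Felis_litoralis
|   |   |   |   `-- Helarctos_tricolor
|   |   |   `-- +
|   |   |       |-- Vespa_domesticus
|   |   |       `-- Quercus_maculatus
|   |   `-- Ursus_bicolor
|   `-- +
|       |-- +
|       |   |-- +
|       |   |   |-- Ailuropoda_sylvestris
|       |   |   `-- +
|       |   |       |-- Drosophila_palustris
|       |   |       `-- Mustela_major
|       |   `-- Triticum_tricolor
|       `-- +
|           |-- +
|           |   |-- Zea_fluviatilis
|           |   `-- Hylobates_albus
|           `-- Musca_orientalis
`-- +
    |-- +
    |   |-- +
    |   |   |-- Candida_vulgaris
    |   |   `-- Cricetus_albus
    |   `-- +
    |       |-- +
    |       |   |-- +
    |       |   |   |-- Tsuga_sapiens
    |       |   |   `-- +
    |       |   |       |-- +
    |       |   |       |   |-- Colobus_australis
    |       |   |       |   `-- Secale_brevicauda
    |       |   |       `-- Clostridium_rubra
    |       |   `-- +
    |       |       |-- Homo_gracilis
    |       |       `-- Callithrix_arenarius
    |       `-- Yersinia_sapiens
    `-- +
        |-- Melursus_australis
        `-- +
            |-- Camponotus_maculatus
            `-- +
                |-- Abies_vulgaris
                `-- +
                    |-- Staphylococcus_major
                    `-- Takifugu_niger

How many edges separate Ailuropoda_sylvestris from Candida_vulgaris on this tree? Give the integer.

The MRCA of Ailuropoda_sylvestris and Candida_vulgaris is the root of the tree.
From Ailuropoda_sylvestris up to that node: 5 branches. From Candida_vulgaris up to the same node: 4 branches. Total: 5 + 4 = 9.

9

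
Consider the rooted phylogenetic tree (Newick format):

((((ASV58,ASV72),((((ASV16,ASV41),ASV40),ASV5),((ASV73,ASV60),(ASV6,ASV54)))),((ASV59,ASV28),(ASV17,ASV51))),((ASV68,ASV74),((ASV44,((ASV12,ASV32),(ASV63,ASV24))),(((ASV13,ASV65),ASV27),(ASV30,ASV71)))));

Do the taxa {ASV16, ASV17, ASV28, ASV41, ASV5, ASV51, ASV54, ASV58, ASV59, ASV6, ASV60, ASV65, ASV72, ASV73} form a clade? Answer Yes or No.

No

The MRCA of the listed taxa is the root, so the smallest clade containing them is the whole tree.
That clade also contains ASV12, ASV13, ASV24, ASV27, ASV30, ASV32, ASV40, ASV44, ASV63, ASV68, ASV71, ASV74, which are not in the proposed group, so the group is not monophyletic.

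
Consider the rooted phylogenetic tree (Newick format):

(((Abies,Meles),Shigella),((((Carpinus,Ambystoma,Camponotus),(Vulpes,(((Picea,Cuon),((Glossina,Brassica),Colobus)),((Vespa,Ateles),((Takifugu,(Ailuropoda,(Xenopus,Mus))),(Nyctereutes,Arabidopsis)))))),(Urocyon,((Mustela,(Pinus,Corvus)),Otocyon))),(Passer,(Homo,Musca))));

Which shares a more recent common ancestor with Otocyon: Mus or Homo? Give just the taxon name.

The MRCA of Otocyon and Mus subtends (((Carpinus,Ambystoma,Camponotus),(Vulpes,(((Picea,Cuon),((Glossina,Brassica),Colobus)),((Vespa,Ateles),((Takifugu,(Ailuropoda,(Xenopus,Mus))),(Nyctereutes,Arabidopsis)))))),(Urocyon,((Mustela,(Pinus,Corvus)),Otocyon))) (22 taxa).
The MRCA of Otocyon and Homo subtends ((((Carpinus,Ambystoma,Camponotus),(Vulpes,(((Picea,Cuon),((Glossina,Brassica),Colobus)),((Vespa,Ateles),((Takifugu,(Ailuropoda,(Xenopus,Mus))),(Nyctereutes,Arabidopsis)))))),(Urocyon,((Mustela,(Pinus,Corvus)),Otocyon))),(Passer,(Homo,Musca))) (25 taxa).
The first is nested inside the second, so Otocyon shares a more recent common ancestor with Mus.

Mus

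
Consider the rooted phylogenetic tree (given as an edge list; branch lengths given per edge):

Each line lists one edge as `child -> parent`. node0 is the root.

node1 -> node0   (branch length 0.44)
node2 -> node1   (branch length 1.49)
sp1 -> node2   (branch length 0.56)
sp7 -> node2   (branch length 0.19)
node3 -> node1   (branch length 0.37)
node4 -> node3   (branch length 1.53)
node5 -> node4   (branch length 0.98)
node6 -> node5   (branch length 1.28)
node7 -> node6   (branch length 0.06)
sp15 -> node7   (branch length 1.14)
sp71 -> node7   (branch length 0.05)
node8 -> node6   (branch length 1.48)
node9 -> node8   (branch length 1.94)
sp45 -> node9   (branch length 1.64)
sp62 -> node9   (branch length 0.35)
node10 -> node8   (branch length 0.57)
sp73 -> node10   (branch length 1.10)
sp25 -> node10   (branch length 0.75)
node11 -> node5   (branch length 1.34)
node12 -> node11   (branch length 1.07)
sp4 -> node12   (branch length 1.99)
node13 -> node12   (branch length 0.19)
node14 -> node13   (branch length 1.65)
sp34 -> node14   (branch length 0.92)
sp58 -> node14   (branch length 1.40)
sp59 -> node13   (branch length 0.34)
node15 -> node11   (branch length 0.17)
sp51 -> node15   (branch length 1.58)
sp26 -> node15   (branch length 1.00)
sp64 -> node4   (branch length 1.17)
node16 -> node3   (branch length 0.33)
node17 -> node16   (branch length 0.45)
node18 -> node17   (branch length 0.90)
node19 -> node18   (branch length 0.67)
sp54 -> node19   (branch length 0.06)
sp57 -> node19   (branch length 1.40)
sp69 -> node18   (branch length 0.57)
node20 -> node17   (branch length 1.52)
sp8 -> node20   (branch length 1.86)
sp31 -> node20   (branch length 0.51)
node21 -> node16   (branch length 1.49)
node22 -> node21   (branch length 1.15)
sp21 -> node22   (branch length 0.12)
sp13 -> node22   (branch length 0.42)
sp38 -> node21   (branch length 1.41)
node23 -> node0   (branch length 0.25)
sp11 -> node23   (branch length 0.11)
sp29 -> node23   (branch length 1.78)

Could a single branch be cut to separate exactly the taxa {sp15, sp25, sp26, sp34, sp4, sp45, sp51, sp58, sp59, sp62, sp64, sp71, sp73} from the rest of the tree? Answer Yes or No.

Yes

The most recent common ancestor of these taxa subtends ((((sp15,sp71),((sp45,sp62),(sp73,sp25))),((sp4,((sp34,sp58),sp59)),(sp51,sp26))),sp64).
That clade has exactly 13 tips — every listed taxon and nothing else — so the group is monophyletic.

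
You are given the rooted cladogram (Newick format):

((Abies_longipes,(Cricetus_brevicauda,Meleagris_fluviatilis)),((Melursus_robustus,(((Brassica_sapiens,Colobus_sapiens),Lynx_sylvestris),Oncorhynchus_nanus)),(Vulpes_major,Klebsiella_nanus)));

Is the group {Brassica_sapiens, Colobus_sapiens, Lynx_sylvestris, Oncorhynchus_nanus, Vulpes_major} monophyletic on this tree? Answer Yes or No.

No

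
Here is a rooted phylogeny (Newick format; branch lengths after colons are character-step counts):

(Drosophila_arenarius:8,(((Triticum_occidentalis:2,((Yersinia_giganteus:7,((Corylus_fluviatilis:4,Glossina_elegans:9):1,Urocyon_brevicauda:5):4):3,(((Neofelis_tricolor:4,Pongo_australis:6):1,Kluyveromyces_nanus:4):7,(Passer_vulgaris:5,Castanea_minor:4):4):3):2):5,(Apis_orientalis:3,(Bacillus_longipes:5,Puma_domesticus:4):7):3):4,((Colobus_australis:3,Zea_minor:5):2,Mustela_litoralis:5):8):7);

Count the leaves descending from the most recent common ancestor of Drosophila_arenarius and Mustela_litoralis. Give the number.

17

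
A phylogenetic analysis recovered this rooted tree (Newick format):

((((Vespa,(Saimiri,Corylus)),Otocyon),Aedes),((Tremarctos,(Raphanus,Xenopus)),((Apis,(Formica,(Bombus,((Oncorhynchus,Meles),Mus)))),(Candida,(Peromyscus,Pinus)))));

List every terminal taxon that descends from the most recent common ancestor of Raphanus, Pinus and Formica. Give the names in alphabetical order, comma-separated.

Tracing Raphanus: it sits inside (Raphanus,Xenopus).
Tracing Pinus: it sits inside (Peromyscus,Pinus).
Tracing Formica: it sits inside (Formica,(Bombus,((Oncorhynchus,Meles),Mus))).
The smallest clade enclosing all 3 is ((Tremarctos,(Raphanus,Xenopus)),((Apis,(Formica,(Bombus,((Oncorhynchus,Meles),Mus)))),(Candida,(Peromyscus,Pinus)))); the answer is its 12 terminal taxa in alphabetical order.

Apis, Bombus, Candida, Formica, Meles, Mus, Oncorhynchus, Peromyscus, Pinus, Raphanus, Tremarctos, Xenopus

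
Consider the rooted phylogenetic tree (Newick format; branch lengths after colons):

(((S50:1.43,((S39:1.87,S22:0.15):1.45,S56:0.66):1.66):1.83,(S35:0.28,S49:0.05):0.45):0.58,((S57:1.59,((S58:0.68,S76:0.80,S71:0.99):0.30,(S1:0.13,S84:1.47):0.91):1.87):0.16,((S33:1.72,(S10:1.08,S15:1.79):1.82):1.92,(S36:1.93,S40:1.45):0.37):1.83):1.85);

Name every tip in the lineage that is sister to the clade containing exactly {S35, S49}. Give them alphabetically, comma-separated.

The clade containing exactly {S35, S49} attaches to the tree at the node subtending ((S50,((S39,S22),S56)),(S35,S49)).
The other lineage descending from that same node — the sister group — is (S50,((S39,S22),S56)); its 4 tips in alphabetical order are the answer.

S22, S39, S50, S56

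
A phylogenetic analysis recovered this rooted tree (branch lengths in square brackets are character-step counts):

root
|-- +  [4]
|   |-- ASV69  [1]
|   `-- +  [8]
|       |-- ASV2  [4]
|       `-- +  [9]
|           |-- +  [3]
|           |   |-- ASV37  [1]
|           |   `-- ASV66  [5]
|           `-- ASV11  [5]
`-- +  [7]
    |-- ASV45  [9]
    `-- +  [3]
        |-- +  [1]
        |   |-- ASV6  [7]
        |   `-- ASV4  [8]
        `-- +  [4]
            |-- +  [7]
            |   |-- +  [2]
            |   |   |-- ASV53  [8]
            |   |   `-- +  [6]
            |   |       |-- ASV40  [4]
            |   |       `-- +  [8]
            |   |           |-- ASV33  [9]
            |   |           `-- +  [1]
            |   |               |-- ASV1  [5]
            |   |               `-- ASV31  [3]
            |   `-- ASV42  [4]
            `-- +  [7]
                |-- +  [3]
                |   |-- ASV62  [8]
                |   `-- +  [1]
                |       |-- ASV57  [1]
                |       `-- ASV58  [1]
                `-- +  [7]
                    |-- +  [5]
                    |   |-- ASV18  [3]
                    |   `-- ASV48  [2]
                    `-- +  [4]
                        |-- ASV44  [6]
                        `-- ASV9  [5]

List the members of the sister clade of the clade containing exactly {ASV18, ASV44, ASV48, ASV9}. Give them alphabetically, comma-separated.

ASV57, ASV58, ASV62

The clade containing exactly {ASV18, ASV44, ASV48, ASV9} attaches to the tree at the node subtending ((ASV62,(ASV57,ASV58)),((ASV18,ASV48),(ASV44,ASV9))).
The other lineage descending from that same node — the sister group — is (ASV62,(ASV57,ASV58)); its 3 tips in alphabetical order are the answer.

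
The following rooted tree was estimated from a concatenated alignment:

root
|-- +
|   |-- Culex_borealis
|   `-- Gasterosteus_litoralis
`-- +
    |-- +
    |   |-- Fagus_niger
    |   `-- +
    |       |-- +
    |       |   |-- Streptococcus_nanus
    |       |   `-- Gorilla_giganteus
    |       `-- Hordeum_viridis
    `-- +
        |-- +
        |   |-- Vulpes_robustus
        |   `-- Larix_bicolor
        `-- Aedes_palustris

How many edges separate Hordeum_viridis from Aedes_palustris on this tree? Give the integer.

5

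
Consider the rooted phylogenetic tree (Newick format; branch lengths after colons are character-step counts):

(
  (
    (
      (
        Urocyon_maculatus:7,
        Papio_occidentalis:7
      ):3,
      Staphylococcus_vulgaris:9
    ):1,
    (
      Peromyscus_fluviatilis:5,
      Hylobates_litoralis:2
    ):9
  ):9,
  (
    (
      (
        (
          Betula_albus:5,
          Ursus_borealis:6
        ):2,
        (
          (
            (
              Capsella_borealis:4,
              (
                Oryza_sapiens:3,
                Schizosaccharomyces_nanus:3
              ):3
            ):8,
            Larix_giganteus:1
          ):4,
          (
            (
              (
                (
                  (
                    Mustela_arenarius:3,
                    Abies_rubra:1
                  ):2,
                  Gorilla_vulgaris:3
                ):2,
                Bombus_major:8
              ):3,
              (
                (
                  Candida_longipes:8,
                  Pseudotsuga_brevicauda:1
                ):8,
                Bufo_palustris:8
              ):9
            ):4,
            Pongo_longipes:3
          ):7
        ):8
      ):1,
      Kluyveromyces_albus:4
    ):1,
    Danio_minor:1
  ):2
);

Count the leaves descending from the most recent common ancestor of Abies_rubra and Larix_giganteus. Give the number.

The MRCA of Abies_rubra and Larix_giganteus is the node subtending (((Capsella_borealis,(Oryza_sapiens,Schizosaccharomyces_nanus)),Larix_giganteus),(((((Mustela_arenarius,Abies_rubra),Gorilla_vulgaris),Bombus_major),((Candida_longipes,Pseudotsuga_brevicauda),Bufo_palustris)),Pongo_longipes)).
That clade contains 12 terminal taxa: Abies_rubra, Bombus_major, Bufo_palustris, Candida_longipes, Capsella_borealis, Gorilla_vulgaris, Larix_giganteus, Mustela_arenarius, Oryza_sapiens, Pongo_longipes, Pseudotsuga_brevicauda, Schizosaccharomyces_nanus.

12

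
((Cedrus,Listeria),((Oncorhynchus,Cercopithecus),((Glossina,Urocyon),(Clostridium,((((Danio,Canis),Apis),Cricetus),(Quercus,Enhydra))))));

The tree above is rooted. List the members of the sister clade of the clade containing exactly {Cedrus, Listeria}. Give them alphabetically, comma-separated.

Apis, Canis, Cercopithecus, Clostridium, Cricetus, Danio, Enhydra, Glossina, Oncorhynchus, Quercus, Urocyon

The clade containing exactly {Cedrus, Listeria} attaches directly to the root of the tree.
The other lineage descending from that same node — the sister group — is ((Oncorhynchus,Cercopithecus),((Glossina,Urocyon),(Clostridium,((((Danio,Canis),Apis),Cricetus),(Quercus,Enhydra))))); its 11 tips in alphabetical order are the answer.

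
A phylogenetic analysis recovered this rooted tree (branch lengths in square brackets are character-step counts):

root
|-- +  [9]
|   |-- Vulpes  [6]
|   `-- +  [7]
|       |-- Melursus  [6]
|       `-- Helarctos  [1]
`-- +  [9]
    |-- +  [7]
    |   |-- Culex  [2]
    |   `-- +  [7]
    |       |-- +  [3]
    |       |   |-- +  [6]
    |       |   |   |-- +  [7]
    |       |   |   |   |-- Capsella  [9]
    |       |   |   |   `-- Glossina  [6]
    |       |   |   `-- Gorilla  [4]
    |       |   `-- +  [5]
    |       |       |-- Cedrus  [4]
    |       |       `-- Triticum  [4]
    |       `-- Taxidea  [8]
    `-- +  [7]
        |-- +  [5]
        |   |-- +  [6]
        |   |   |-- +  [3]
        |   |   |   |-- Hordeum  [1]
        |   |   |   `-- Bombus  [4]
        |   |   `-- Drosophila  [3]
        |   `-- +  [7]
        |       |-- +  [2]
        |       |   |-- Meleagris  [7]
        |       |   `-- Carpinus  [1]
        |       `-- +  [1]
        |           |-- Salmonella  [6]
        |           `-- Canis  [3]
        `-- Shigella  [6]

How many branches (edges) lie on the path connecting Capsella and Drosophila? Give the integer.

The MRCA of Capsella and Drosophila is the node subtending ((Culex,((((Capsella,Glossina),Gorilla),(Cedrus,Triticum)),Taxidea)),((((Hordeum,Bombus),Drosophila),((Meleagris,Carpinus),(Salmonella,Canis))),Shigella)).
From Capsella up to that node: 6 branches. From Drosophila up to the same node: 4 branches. Total: 6 + 4 = 10.

10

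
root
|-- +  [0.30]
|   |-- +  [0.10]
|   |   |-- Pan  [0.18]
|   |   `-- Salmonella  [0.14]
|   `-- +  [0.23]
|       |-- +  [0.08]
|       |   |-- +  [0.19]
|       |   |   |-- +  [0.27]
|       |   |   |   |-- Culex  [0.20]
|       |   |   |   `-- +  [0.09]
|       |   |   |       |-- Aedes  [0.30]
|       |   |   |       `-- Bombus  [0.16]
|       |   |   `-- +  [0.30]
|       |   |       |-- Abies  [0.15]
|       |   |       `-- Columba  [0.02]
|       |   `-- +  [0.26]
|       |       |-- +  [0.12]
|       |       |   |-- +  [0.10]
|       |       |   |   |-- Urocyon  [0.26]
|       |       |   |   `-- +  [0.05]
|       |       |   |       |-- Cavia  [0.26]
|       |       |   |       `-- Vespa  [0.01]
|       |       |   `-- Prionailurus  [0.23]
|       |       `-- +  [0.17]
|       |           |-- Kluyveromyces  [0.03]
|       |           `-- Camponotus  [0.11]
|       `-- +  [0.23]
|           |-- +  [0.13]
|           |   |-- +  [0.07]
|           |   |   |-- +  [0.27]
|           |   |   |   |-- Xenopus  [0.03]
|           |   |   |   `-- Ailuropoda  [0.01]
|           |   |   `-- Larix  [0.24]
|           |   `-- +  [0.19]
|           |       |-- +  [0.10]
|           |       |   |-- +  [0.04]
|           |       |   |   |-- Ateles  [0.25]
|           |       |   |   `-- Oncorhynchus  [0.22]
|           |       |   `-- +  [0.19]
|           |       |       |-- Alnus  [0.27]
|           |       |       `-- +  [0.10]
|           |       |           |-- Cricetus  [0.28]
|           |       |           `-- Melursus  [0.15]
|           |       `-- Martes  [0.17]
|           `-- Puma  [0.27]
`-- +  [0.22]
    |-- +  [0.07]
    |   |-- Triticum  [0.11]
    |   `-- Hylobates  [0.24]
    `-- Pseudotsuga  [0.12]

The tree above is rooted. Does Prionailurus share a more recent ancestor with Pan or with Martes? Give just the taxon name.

Martes

The MRCA of Prionailurus and Martes subtends ((((Culex,(Aedes,Bombus)),(Abies,Columba)),(((Urocyon,(Cavia,Vespa)),Prionailurus),(Kluyveromyces,Camponotus))),((((Xenopus,Ailuropoda),Larix),(((Ateles,Oncorhynchus),(Alnus,(Cricetus,Melursus))),Martes)),Puma)) (21 taxa).
The MRCA of Prionailurus and Pan subtends ((Pan,Salmonella),((((Culex,(Aedes,Bombus)),(Abies,Columba)),(((Urocyon,(Cavia,Vespa)),Prionailurus),(Kluyveromyces,Camponotus))),((((Xenopus,Ailuropoda),Larix),(((Ateles,Oncorhynchus),(Alnus,(Cricetus,Melursus))),Martes)),Puma))) (23 taxa).
The first is nested inside the second, so Prionailurus shares a more recent common ancestor with Martes.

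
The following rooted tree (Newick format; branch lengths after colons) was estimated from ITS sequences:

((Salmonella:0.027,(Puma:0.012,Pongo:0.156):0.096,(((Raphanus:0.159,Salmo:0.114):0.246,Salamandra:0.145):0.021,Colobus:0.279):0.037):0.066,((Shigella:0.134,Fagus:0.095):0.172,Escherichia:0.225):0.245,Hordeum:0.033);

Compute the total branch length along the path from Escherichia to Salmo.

0.954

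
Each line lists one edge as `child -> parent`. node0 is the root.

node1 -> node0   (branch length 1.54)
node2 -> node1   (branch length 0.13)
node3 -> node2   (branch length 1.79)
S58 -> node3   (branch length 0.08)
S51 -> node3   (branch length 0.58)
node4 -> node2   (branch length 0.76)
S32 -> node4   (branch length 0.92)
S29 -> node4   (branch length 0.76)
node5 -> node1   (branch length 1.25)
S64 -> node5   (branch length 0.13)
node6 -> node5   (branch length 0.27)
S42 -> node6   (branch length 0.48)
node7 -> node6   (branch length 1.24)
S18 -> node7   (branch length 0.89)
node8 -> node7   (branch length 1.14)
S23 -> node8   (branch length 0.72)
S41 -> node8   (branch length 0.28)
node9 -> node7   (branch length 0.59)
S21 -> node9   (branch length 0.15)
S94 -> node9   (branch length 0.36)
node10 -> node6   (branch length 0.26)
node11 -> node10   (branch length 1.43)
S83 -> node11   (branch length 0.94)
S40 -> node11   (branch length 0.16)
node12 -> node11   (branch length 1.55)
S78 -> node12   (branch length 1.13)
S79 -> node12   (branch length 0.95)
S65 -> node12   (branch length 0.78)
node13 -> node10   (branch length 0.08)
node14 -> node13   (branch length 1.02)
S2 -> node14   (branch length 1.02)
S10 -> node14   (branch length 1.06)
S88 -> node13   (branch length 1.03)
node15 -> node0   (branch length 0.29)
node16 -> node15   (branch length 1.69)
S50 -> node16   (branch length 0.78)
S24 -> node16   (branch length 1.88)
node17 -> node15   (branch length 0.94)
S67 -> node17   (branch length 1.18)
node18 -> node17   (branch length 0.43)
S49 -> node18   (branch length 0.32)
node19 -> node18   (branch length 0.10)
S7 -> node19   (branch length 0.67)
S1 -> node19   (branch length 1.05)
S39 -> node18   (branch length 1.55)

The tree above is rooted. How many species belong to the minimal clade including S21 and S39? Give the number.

26

The MRCA of S21 and S39 is the root, so the clade is the entire tree.
That clade contains 26 terminal taxa: S1, S10, S18, S2, S21, S23, S24, S29, S32, S39, S40, S41, S42, S49, S50, S51, S58, S64, S65, S67, S7, S78, S79, S83, S88, S94.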